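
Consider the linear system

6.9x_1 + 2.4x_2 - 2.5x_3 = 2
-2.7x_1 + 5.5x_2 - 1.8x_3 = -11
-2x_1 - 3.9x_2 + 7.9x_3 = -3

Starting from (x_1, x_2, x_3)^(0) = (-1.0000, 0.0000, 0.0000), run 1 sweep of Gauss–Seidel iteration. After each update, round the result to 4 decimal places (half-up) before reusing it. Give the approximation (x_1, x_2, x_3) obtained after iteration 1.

Iteration 1:
  x_1 = (2 - (2.4)·0.0000 - (-2.5)·0.0000) / (6.9) = 0.2899
  x_2 = (-11 - (-2.7)·0.2899 - (-1.8)·0.0000) / (5.5) = -1.8577
  x_3 = (-3 - (-2)·0.2899 - (-3.9)·-1.8577) / (7.9) = -1.2234

(0.2899, -1.8577, -1.2234)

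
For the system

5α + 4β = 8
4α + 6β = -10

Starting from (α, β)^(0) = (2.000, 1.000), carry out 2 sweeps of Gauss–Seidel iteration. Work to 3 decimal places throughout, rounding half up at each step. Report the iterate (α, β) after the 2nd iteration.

Iteration 1:
  α = (8 - (4)·1.000) / (5) = 0.800
  β = (-10 - (4)·0.800) / (6) = -2.200
Iteration 2:
  α = (8 - (4)·-2.200) / (5) = 3.360
  β = (-10 - (4)·3.360) / (6) = -3.907

(3.360, -3.907)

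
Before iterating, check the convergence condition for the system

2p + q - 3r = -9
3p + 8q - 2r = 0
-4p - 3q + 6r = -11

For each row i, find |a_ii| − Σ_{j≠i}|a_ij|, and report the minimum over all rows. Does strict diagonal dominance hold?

row 1: |2| − (1+3) = -2
row 2: |8| − (3+2) = 3
row 3: |6| − (4+3) = -1
minimum over rows = -2 → not strictly diagonally dominant

-2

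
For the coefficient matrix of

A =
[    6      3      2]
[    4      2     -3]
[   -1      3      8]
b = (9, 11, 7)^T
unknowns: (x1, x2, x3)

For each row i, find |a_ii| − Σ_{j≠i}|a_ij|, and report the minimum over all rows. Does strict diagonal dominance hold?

-5

row 1: |6| − (3+2) = 1
row 2: |2| − (4+3) = -5
row 3: |8| − (1+3) = 4
minimum over rows = -5 → not strictly diagonally dominant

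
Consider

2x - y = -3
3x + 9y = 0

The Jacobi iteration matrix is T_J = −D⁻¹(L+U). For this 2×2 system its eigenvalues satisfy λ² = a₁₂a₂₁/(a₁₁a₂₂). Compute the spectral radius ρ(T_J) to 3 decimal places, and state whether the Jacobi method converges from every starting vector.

0.408

a₁₂a₂₁/(a₁₁a₂₂) = (-1)·(3) / ((2)·(9)) = -0.166667
ρ = √|-0.166667| = √0.166667 = 0.408
ρ < 1, so Jacobi converges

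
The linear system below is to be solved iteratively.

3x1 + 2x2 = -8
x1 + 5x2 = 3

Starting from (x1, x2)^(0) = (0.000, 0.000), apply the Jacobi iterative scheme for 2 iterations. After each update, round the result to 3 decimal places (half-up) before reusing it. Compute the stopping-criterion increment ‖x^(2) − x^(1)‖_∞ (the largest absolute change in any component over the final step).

0.533

Iteration 1:
  x1 = (-8 - (2)·0.000) / (3) = -2.667
  x2 = (3 - (1)·0.000) / (5) = 0.600
Iteration 2:
  x1 = (-8 - (2)·0.600) / (3) = -3.067
  x2 = (3 - (1)·-2.667) / (5) = 1.133
Change: (-0.400, 0.533) → max |·| = 0.533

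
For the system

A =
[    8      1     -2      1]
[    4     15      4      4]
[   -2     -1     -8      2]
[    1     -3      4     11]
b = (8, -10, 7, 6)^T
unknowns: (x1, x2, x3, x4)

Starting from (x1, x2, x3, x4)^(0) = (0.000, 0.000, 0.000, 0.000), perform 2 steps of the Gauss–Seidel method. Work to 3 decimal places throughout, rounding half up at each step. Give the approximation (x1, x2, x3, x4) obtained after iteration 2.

Iteration 1:
  x1 = (8 - (1)·0.000 - (-2)·0.000 - (1)·0.000) / (8) = 1.000
  x2 = (-10 - (4)·1.000 - (4)·0.000 - (4)·0.000) / (15) = -0.933
  x3 = (7 - (-2)·1.000 - (-1)·-0.933 - (2)·0.000) / (-8) = -1.008
  x4 = (6 - (1)·1.000 - (-3)·-0.933 - (4)·-1.008) / (11) = 0.567
Iteration 2:
  x1 = (8 - (1)·-0.933 - (-2)·-1.008 - (1)·0.567) / (8) = 0.794
  x2 = (-10 - (4)·0.794 - (4)·-1.008 - (4)·0.567) / (15) = -0.761
  x3 = (7 - (-2)·0.794 - (-1)·-0.761 - (2)·0.567) / (-8) = -0.837
  x4 = (6 - (1)·0.794 - (-3)·-0.761 - (4)·-0.837) / (11) = 0.570

(0.794, -0.761, -0.837, 0.570)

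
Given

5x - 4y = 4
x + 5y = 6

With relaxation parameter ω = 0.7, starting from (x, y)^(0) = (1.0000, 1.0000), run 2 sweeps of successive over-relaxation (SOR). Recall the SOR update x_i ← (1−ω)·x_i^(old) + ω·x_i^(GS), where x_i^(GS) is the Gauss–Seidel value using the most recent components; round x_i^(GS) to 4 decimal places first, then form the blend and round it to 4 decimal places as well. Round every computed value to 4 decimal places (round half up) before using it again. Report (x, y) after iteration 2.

Iteration 1:
  x: GS value = (4 - (-4)·1.0000) / (5) = 1.6000;  x ← (1−ω)·1.0000 + ω·1.6000 = 1.4200
  y: GS value = (6 - (1)·1.4200) / (5) = 0.9160;  y ← (1−ω)·1.0000 + ω·0.9160 = 0.9412
Iteration 2:
  x: GS value = (4 - (-4)·0.9412) / (5) = 1.5530;  x ← (1−ω)·1.4200 + ω·1.5530 = 1.5131
  y: GS value = (6 - (1)·1.5131) / (5) = 0.8974;  y ← (1−ω)·0.9412 + ω·0.8974 = 0.9105

(1.5131, 0.9105)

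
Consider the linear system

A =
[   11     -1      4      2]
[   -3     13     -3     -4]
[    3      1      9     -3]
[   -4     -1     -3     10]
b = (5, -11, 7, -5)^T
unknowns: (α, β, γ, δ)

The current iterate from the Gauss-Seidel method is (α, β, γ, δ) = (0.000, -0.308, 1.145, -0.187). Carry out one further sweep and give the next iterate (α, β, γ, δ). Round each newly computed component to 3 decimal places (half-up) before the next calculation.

One sweep:
  α = (5 - (-1)·-0.308 - (4)·1.145 - (2)·-0.187) / (11) = 0.044
  β = (-11 - (-3)·0.044 - (-3)·1.145 - (-4)·-0.187) / (13) = -0.629
  γ = (7 - (3)·0.044 - (1)·-0.629 - (-3)·-0.187) / (9) = 0.771
  δ = (-5 - (-4)·0.044 - (-1)·-0.629 - (-3)·0.771) / (10) = -0.314

(0.044, -0.629, 0.771, -0.314)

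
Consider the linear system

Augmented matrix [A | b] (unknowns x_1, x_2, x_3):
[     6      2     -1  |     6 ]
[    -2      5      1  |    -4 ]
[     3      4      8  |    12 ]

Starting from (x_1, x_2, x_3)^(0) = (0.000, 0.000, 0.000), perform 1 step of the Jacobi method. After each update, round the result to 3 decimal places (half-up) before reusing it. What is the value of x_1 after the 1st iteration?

Iteration 1:
  x_1 = (6 - (2)·0.000 - (-1)·0.000) / (6) = 1.000
  x_2 = (-4 - (-2)·0.000 - (1)·0.000) / (5) = -0.800
  x_3 = (12 - (3)·0.000 - (4)·0.000) / (8) = 1.500

1.000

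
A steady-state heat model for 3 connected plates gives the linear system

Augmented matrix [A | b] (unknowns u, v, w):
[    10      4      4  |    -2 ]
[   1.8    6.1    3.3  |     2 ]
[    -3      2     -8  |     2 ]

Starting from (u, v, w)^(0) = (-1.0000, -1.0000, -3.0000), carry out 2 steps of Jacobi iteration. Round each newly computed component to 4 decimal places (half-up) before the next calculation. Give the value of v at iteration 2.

-0.0176

Iteration 1:
  u = (-2 - (4)·-1.0000 - (4)·-3.0000) / (10) = 1.4000
  v = (2 - (1.8)·-1.0000 - (3.3)·-3.0000) / (6.1) = 2.2459
  w = (2 - (-3)·-1.0000 - (2)·-1.0000) / (-8) = -0.1250
Iteration 2:
  u = (-2 - (4)·2.2459 - (4)·-0.1250) / (10) = -1.0484
  v = (2 - (1.8)·1.4000 - (3.3)·-0.1250) / (6.1) = -0.0176
  w = (2 - (-3)·1.4000 - (2)·2.2459) / (-8) = -0.2135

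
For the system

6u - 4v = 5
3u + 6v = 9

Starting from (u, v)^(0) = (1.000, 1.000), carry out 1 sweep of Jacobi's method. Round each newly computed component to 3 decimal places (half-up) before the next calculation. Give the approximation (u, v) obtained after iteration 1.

(1.500, 1.000)

Iteration 1:
  u = (5 - (-4)·1.000) / (6) = 1.500
  v = (9 - (3)·1.000) / (6) = 1.000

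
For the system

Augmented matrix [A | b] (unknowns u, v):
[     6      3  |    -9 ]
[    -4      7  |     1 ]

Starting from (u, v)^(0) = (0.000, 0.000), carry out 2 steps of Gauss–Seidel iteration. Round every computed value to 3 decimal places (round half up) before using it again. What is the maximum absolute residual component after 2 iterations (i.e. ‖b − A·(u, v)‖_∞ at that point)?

Iteration 1:
  u = (-9 - (3)·0.000) / (6) = -1.500
  v = (1 - (-4)·-1.500) / (7) = -0.714
Iteration 2:
  u = (-9 - (3)·-0.714) / (6) = -1.143
  v = (1 - (-4)·-1.143) / (7) = -0.510
Residual b − A·x = (-0.612, -0.002); ∞-norm = 0.612

0.612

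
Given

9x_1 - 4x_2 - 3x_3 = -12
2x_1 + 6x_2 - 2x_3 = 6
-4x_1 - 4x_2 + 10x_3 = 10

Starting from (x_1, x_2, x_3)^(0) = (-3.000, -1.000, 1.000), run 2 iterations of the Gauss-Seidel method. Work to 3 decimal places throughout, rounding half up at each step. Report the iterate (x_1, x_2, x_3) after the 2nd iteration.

Iteration 1:
  x_1 = (-12 - (-4)·-1.000 - (-3)·1.000) / (9) = -1.444
  x_2 = (6 - (2)·-1.444 - (-2)·1.000) / (6) = 1.815
  x_3 = (10 - (-4)·-1.444 - (-4)·1.815) / (10) = 1.148
Iteration 2:
  x_1 = (-12 - (-4)·1.815 - (-3)·1.148) / (9) = -0.144
  x_2 = (6 - (2)·-0.144 - (-2)·1.148) / (6) = 1.431
  x_3 = (10 - (-4)·-0.144 - (-4)·1.431) / (10) = 1.515

(-0.144, 1.431, 1.515)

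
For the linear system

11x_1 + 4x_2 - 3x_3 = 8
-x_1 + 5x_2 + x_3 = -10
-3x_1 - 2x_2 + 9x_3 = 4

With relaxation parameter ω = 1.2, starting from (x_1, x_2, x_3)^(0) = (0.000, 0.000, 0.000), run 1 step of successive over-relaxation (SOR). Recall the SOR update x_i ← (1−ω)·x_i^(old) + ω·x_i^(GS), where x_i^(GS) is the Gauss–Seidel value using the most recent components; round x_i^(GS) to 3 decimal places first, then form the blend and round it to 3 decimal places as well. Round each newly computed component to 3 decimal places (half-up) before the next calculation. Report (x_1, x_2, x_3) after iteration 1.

Iteration 1:
  x_1: GS value = (8 - (4)·0.000 - (-3)·0.000) / (11) = 0.727;  x_1 ← (1−ω)·0.000 + ω·0.727 = 0.872
  x_2: GS value = (-10 - (-1)·0.872 - (1)·0.000) / (5) = -1.826;  x_2 ← (1−ω)·0.000 + ω·-1.826 = -2.191
  x_3: GS value = (4 - (-3)·0.872 - (-2)·-2.191) / (9) = 0.248;  x_3 ← (1−ω)·0.000 + ω·0.248 = 0.298

(0.872, -2.191, 0.298)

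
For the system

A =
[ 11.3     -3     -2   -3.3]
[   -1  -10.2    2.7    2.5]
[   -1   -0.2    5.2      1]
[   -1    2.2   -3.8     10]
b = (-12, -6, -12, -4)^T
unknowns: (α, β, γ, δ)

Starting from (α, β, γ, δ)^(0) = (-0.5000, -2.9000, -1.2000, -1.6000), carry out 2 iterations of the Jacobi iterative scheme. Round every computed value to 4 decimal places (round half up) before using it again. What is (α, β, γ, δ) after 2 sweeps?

(-1.5502, 0.1844, -2.7419, -1.4741)

Iteration 1:
  α = (-12 - (-3)·-2.9000 - (-2)·-1.2000 - (-3.3)·-1.6000) / (11.3) = -2.5115
  β = (-6 - (-1)·-0.5000 - (2.7)·-1.2000 - (2.5)·-1.6000) / (-10.2) = -0.0725
  γ = (-12 - (-1)·-0.5000 - (-0.2)·-2.9000 - (1)·-1.6000) / (5.2) = -2.2077
  δ = (-4 - (-1)·-0.5000 - (2.2)·-2.9000 - (-3.8)·-1.2000) / (10) = -0.2680
Iteration 2:
  α = (-12 - (-3)·-0.0725 - (-2)·-2.2077 - (-3.3)·-0.2680) / (11.3) = -1.5502
  β = (-6 - (-1)·-2.5115 - (2.7)·-2.2077 - (2.5)·-0.2680) / (-10.2) = 0.1844
  γ = (-12 - (-1)·-2.5115 - (-0.2)·-0.0725 - (1)·-0.2680) / (5.2) = -2.7419
  δ = (-4 - (-1)·-2.5115 - (2.2)·-0.0725 - (-3.8)·-2.2077) / (10) = -1.4741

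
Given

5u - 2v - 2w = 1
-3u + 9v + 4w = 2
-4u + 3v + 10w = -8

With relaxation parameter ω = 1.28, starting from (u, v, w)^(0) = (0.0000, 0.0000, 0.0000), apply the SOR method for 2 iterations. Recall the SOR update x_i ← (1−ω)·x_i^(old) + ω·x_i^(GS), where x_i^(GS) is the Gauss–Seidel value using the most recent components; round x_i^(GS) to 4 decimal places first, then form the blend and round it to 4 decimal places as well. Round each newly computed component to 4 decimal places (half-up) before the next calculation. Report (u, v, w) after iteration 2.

Iteration 1:
  u: GS value = (1 - (-2)·0.0000 - (-2)·0.0000) / (5) = 0.2000;  u ← (1−ω)·0.0000 + ω·0.2000 = 0.2560
  v: GS value = (2 - (-3)·0.2560 - (4)·0.0000) / (9) = 0.3076;  v ← (1−ω)·0.0000 + ω·0.3076 = 0.3937
  w: GS value = (-8 - (-4)·0.2560 - (3)·0.3937) / (10) = -0.8157;  w ← (1−ω)·0.0000 + ω·-0.8157 = -1.0441
Iteration 2:
  u: GS value = (1 - (-2)·0.3937 - (-2)·-1.0441) / (5) = -0.0602;  u ← (1−ω)·0.2560 + ω·-0.0602 = -0.1487
  v: GS value = (2 - (-3)·-0.1487 - (4)·-1.0441) / (9) = 0.6367;  v ← (1−ω)·0.3937 + ω·0.6367 = 0.7047
  w: GS value = (-8 - (-4)·-0.1487 - (3)·0.7047) / (10) = -1.0709;  w ← (1−ω)·-1.0441 + ω·-1.0709 = -1.0784

(-0.1487, 0.7047, -1.0784)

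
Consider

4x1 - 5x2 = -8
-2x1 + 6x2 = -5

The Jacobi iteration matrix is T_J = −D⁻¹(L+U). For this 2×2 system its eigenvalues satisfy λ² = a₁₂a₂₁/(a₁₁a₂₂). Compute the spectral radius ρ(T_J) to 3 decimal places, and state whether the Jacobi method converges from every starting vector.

0.645

a₁₂a₂₁/(a₁₁a₂₂) = (-5)·(-2) / ((4)·(6)) = 0.416667
ρ = √|0.416667| = √0.416667 = 0.645
ρ < 1, so Jacobi converges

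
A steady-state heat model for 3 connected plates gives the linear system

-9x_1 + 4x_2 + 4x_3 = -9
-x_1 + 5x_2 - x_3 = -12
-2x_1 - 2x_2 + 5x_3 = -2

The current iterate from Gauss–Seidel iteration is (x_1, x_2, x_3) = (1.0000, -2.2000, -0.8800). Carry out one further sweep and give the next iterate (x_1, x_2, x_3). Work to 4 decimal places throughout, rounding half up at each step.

One sweep:
  x_1 = (-9 - (4)·-2.2000 - (4)·-0.8800) / (-9) = -0.3689
  x_2 = (-12 - (-1)·-0.3689 - (-1)·-0.8800) / (5) = -2.6498
  x_3 = (-2 - (-2)·-0.3689 - (-2)·-2.6498) / (5) = -1.6075

(-0.3689, -2.6498, -1.6075)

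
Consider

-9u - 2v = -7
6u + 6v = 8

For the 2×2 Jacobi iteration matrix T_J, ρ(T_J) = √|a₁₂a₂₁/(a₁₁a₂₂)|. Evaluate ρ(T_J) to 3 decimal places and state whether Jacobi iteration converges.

a₁₂a₂₁/(a₁₁a₂₂) = (-2)·(6) / ((-9)·(6)) = 0.222222
ρ = √|0.222222| = √0.222222 = 0.471
ρ < 1, so Jacobi converges

0.471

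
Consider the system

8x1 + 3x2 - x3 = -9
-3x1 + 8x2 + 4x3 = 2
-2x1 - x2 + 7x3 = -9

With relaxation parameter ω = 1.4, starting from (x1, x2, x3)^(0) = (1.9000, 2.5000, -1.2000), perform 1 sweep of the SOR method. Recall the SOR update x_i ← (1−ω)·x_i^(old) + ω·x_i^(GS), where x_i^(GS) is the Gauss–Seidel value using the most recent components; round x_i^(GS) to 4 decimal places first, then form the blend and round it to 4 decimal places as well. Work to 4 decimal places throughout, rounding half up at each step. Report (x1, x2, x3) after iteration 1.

Iteration 1:
  x1: GS value = (-9 - (3)·2.5000 - (-1)·-1.2000) / (8) = -2.2125;  x1 ← (1−ω)·1.9000 + ω·-2.2125 = -3.8575
  x2: GS value = (2 - (-3)·-3.8575 - (4)·-1.2000) / (8) = -0.5966;  x2 ← (1−ω)·2.5000 + ω·-0.5966 = -1.8352
  x3: GS value = (-9 - (-2)·-3.8575 - (-1)·-1.8352) / (7) = -2.6500;  x3 ← (1−ω)·-1.2000 + ω·-2.6500 = -3.2300

(-3.8575, -1.8352, -3.2300)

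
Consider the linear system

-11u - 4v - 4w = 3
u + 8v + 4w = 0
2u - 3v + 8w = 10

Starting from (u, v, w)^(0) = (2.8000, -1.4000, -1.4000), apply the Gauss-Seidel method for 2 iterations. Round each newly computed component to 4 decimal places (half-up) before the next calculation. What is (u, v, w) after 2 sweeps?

(-0.9629, -0.5252, 1.2938)

Iteration 1:
  u = (3 - (-4)·-1.4000 - (-4)·-1.4000) / (-11) = 0.7455
  v = (0 - (1)·0.7455 - (4)·-1.4000) / (8) = 0.6068
  w = (10 - (2)·0.7455 - (-3)·0.6068) / (8) = 1.2912
Iteration 2:
  u = (3 - (-4)·0.6068 - (-4)·1.2912) / (-11) = -0.9629
  v = (0 - (1)·-0.9629 - (4)·1.2912) / (8) = -0.5252
  w = (10 - (2)·-0.9629 - (-3)·-0.5252) / (8) = 1.2938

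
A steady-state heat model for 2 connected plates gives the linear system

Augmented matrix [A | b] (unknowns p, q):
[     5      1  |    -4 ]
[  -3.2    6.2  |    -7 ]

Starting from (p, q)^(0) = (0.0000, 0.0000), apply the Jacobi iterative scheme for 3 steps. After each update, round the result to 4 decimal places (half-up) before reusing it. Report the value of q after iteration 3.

-1.4254

Iteration 1:
  p = (-4 - (1)·0.0000) / (5) = -0.8000
  q = (-7 - (-3.2)·0.0000) / (6.2) = -1.1290
Iteration 2:
  p = (-4 - (1)·-1.1290) / (5) = -0.5742
  q = (-7 - (-3.2)·-0.8000) / (6.2) = -1.5419
Iteration 3:
  p = (-4 - (1)·-1.5419) / (5) = -0.4916
  q = (-7 - (-3.2)·-0.5742) / (6.2) = -1.4254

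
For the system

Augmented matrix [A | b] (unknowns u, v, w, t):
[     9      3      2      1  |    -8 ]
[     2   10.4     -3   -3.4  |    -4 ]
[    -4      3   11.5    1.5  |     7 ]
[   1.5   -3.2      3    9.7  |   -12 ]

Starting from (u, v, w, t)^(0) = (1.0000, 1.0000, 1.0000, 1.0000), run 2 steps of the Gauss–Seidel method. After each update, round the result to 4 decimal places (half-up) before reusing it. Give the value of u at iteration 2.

Iteration 1:
  u = (-8 - (3)·1.0000 - (2)·1.0000 - (1)·1.0000) / (9) = -1.5556
  v = (-4 - (2)·-1.5556 - (-3)·1.0000 - (-3.4)·1.0000) / (10.4) = 0.5299
  w = (7 - (-4)·-1.5556 - (3)·0.5299 - (1.5)·1.0000) / (11.5) = -0.2011
  t = (-12 - (1.5)·-1.5556 - (-3.2)·0.5299 - (3)·-0.2011) / (9.7) = -0.7595
Iteration 2:
  u = (-8 - (3)·0.5299 - (2)·-0.2011 - (1)·-0.7595) / (9) = -0.9364
  v = (-4 - (2)·-0.9364 - (-3)·-0.2011 - (-3.4)·-0.7595) / (10.4) = -0.5108
  w = (7 - (-4)·-0.9364 - (3)·-0.5108 - (1.5)·-0.7595) / (11.5) = 0.5153
  t = (-12 - (1.5)·-0.9364 - (-3.2)·-0.5108 - (3)·0.5153) / (9.7) = -1.4202

-0.9364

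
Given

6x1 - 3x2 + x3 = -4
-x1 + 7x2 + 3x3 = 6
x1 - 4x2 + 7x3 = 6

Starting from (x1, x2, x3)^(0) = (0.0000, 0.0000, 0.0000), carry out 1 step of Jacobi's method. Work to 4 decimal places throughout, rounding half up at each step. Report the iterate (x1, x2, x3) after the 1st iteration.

Iteration 1:
  x1 = (-4 - (-3)·0.0000 - (1)·0.0000) / (6) = -0.6667
  x2 = (6 - (-1)·0.0000 - (3)·0.0000) / (7) = 0.8571
  x3 = (6 - (1)·0.0000 - (-4)·0.0000) / (7) = 0.8571

(-0.6667, 0.8571, 0.8571)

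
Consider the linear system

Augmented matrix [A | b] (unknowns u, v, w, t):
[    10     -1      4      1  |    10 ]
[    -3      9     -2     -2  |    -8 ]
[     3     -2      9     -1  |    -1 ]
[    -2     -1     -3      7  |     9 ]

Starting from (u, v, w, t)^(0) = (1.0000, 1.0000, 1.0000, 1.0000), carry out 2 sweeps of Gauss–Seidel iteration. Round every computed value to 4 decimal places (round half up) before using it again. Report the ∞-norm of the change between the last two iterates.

0.3460

Iteration 1:
  u = (10 - (-1)·1.0000 - (4)·1.0000 - (1)·1.0000) / (10) = 0.6000
  v = (-8 - (-3)·0.6000 - (-2)·1.0000 - (-2)·1.0000) / (9) = -0.2444
  w = (-1 - (3)·0.6000 - (-2)·-0.2444 - (-1)·1.0000) / (9) = -0.2543
  t = (9 - (-2)·0.6000 - (-1)·-0.2444 - (-3)·-0.2543) / (7) = 1.3132
Iteration 2:
  u = (10 - (-1)·-0.2444 - (4)·-0.2543 - (1)·1.3132) / (10) = 0.9460
  v = (-8 - (-3)·0.9460 - (-2)·-0.2543 - (-2)·1.3132) / (9) = -0.3382
  w = (-1 - (3)·0.9460 - (-2)·-0.3382 - (-1)·1.3132) / (9) = -0.3557
  t = (9 - (-2)·0.9460 - (-1)·-0.3382 - (-3)·-0.3557) / (7) = 1.3552
Change: (0.3460, -0.0938, -0.1014, 0.0420) → max |·| = 0.3460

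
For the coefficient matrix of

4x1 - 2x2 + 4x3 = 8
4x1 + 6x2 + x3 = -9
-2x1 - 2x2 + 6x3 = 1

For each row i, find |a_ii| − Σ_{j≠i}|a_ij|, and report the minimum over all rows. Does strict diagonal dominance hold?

row 1: |4| − (2+4) = -2
row 2: |6| − (4+1) = 1
row 3: |6| − (2+2) = 2
minimum over rows = -2 → not strictly diagonally dominant

-2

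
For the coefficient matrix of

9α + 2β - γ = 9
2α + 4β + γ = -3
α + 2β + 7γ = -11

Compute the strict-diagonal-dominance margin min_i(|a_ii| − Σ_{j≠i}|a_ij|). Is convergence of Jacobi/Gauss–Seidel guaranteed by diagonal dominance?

1

row 1: |9| − (2+1) = 6
row 2: |4| − (2+1) = 1
row 3: |7| − (1+2) = 4
minimum over rows = 1 → strictly diagonally dominant (convergence guaranteed)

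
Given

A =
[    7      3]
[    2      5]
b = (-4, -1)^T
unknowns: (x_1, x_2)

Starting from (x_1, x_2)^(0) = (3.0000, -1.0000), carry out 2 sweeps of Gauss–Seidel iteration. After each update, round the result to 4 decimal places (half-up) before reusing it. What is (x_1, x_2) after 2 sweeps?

Iteration 1:
  x_1 = (-4 - (3)·-1.0000) / (7) = -0.1429
  x_2 = (-1 - (2)·-0.1429) / (5) = -0.1428
Iteration 2:
  x_1 = (-4 - (3)·-0.1428) / (7) = -0.5102
  x_2 = (-1 - (2)·-0.5102) / (5) = 0.0041

(-0.5102, 0.0041)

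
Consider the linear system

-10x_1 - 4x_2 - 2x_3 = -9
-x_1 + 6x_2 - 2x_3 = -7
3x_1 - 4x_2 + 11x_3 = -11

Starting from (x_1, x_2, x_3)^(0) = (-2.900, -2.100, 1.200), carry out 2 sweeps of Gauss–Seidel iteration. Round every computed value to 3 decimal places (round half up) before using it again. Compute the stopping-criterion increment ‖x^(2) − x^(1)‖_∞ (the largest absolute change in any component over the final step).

Iteration 1:
  x_1 = (-9 - (-4)·-2.100 - (-2)·1.200) / (-10) = 1.500
  x_2 = (-7 - (-1)·1.500 - (-2)·1.200) / (6) = -0.517
  x_3 = (-11 - (3)·1.500 - (-4)·-0.517) / (11) = -1.597
Iteration 2:
  x_1 = (-9 - (-4)·-0.517 - (-2)·-1.597) / (-10) = 1.426
  x_2 = (-7 - (-1)·1.426 - (-2)·-1.597) / (6) = -1.461
  x_3 = (-11 - (3)·1.426 - (-4)·-1.461) / (11) = -1.920
Change: (-0.074, -0.944, -0.323) → max |·| = 0.944

0.944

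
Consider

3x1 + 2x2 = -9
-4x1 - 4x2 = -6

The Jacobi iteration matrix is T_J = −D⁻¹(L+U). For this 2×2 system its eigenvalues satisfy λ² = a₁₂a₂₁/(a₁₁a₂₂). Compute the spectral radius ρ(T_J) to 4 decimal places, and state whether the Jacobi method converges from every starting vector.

a₁₂a₂₁/(a₁₁a₂₂) = (2)·(-4) / ((3)·(-4)) = 0.666667
ρ = √|0.666667| = √0.666667 = 0.8165
ρ < 1, so Jacobi converges

0.8165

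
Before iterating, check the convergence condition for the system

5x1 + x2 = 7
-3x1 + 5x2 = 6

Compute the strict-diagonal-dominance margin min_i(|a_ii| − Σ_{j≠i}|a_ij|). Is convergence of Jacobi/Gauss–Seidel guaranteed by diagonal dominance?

row 1: |5| − (1) = 4
row 2: |5| − (3) = 2
minimum over rows = 2 → strictly diagonally dominant (convergence guaranteed)

2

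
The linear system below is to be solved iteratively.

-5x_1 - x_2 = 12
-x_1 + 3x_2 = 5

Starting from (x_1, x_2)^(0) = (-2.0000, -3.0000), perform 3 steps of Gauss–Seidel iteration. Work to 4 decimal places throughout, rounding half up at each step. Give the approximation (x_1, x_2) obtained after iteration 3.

Iteration 1:
  x_1 = (12 - (-1)·-3.0000) / (-5) = -1.8000
  x_2 = (5 - (-1)·-1.8000) / (3) = 1.0667
Iteration 2:
  x_1 = (12 - (-1)·1.0667) / (-5) = -2.6133
  x_2 = (5 - (-1)·-2.6133) / (3) = 0.7956
Iteration 3:
  x_1 = (12 - (-1)·0.7956) / (-5) = -2.5591
  x_2 = (5 - (-1)·-2.5591) / (3) = 0.8136

(-2.5591, 0.8136)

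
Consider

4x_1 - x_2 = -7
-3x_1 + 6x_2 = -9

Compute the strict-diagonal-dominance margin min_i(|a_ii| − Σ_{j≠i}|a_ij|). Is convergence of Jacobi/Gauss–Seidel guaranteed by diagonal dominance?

row 1: |4| − (1) = 3
row 2: |6| − (3) = 3
minimum over rows = 3 → strictly diagonally dominant (convergence guaranteed)

3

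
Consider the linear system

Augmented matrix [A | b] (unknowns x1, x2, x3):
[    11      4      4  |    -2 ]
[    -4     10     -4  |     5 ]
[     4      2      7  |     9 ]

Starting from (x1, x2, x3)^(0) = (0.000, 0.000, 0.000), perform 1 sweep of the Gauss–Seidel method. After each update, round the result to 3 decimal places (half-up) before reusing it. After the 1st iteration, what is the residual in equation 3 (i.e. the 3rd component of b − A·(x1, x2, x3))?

-0.002

Iteration 1:
  x1 = (-2 - (4)·0.000 - (4)·0.000) / (11) = -0.182
  x2 = (5 - (-4)·-0.182 - (-4)·0.000) / (10) = 0.427
  x3 = (9 - (4)·-0.182 - (2)·0.427) / (7) = 1.268
Residual b − A·x = (-6.778, 5.074, -0.002)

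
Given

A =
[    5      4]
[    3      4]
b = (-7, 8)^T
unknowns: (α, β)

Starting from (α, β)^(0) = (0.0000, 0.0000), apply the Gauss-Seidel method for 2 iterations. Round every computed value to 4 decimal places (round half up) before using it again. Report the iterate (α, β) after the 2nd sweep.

(-3.8400, 4.8800)

Iteration 1:
  α = (-7 - (4)·0.0000) / (5) = -1.4000
  β = (8 - (3)·-1.4000) / (4) = 3.0500
Iteration 2:
  α = (-7 - (4)·3.0500) / (5) = -3.8400
  β = (8 - (3)·-3.8400) / (4) = 4.8800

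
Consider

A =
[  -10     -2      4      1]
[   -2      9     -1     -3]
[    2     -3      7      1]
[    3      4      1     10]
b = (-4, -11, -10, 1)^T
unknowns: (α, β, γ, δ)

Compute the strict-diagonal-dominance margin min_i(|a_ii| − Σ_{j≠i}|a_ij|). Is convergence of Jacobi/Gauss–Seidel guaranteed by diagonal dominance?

row 1: |-10| − (2+4+1) = 3
row 2: |9| − (2+1+3) = 3
row 3: |7| − (2+3+1) = 1
row 4: |10| − (3+4+1) = 2
minimum over rows = 1 → strictly diagonally dominant (convergence guaranteed)

1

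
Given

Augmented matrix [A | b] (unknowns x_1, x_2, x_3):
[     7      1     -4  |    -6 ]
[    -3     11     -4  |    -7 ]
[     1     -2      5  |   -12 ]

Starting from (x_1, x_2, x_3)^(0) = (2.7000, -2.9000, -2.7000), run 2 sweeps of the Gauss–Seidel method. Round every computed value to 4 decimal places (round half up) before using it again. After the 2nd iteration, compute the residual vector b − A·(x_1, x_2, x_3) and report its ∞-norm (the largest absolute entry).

Iteration 1:
  x_1 = (-6 - (1)·-2.9000 - (-4)·-2.7000) / (7) = -1.9857
  x_2 = (-7 - (-3)·-1.9857 - (-4)·-2.7000) / (11) = -2.1597
  x_3 = (-12 - (1)·-1.9857 - (-2)·-2.1597) / (5) = -2.8667
Iteration 2:
  x_1 = (-6 - (1)·-2.1597 - (-4)·-2.8667) / (7) = -2.1867
  x_2 = (-7 - (-3)·-2.1867 - (-4)·-2.8667) / (11) = -2.2752
  x_3 = (-12 - (1)·-2.1867 - (-2)·-2.2752) / (5) = -2.8727
Residual b − A·x = (0.0913, -0.0237, -0.0002); ∞-norm = 0.0913

0.0913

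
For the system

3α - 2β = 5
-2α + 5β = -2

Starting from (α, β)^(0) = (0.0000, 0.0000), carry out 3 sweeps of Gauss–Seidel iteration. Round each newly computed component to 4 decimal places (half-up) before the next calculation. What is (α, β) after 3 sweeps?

(1.8919, 0.3568)

Iteration 1:
  α = (5 - (-2)·0.0000) / (3) = 1.6667
  β = (-2 - (-2)·1.6667) / (5) = 0.2667
Iteration 2:
  α = (5 - (-2)·0.2667) / (3) = 1.8445
  β = (-2 - (-2)·1.8445) / (5) = 0.3378
Iteration 3:
  α = (5 - (-2)·0.3378) / (3) = 1.8919
  β = (-2 - (-2)·1.8919) / (5) = 0.3568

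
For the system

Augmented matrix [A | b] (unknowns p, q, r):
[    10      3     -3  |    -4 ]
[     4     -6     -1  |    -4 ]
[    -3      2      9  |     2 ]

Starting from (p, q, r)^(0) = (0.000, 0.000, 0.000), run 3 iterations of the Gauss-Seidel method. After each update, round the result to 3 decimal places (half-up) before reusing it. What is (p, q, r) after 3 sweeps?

Iteration 1:
  p = (-4 - (3)·0.000 - (-3)·0.000) / (10) = -0.400
  q = (-4 - (4)·-0.400 - (-1)·0.000) / (-6) = 0.400
  r = (2 - (-3)·-0.400 - (2)·0.400) / (9) = 0.000
Iteration 2:
  p = (-4 - (3)·0.400 - (-3)·0.000) / (10) = -0.520
  q = (-4 - (4)·-0.520 - (-1)·0.000) / (-6) = 0.320
  r = (2 - (-3)·-0.520 - (2)·0.320) / (9) = -0.022
Iteration 3:
  p = (-4 - (3)·0.320 - (-3)·-0.022) / (10) = -0.503
  q = (-4 - (4)·-0.503 - (-1)·-0.022) / (-6) = 0.335
  r = (2 - (-3)·-0.503 - (2)·0.335) / (9) = -0.020

(-0.503, 0.335, -0.020)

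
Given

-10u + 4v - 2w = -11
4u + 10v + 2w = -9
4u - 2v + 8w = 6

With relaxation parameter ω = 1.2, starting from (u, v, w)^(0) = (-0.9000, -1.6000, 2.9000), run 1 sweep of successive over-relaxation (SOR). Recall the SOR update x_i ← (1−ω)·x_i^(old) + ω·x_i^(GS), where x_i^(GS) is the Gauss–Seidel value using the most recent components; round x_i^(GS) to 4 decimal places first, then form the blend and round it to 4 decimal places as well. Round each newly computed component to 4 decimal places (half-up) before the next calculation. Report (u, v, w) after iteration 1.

Iteration 1:
  u: GS value = (-11 - (4)·-1.6000 - (-2)·2.9000) / (-10) = -0.1200;  u ← (1−ω)·-0.9000 + ω·-0.1200 = 0.0360
  v: GS value = (-9 - (4)·0.0360 - (2)·2.9000) / (10) = -1.4944;  v ← (1−ω)·-1.6000 + ω·-1.4944 = -1.4733
  w: GS value = (6 - (4)·0.0360 - (-2)·-1.4733) / (8) = 0.3637;  w ← (1−ω)·2.9000 + ω·0.3637 = -0.1436

(0.0360, -1.4733, -0.1436)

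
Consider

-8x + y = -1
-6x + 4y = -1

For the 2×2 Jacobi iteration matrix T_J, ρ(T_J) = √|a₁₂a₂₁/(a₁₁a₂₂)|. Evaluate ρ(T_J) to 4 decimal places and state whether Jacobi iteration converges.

0.4330

a₁₂a₂₁/(a₁₁a₂₂) = (1)·(-6) / ((-8)·(4)) = 0.187500
ρ = √|0.187500| = √0.187500 = 0.4330
ρ < 1, so Jacobi converges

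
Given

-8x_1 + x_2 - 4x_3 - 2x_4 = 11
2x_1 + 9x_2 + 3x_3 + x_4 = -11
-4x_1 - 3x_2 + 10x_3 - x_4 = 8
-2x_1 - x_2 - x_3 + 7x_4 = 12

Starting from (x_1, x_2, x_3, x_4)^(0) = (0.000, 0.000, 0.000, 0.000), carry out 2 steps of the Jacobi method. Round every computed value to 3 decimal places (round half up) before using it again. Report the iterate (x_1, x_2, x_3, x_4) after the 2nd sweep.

(-2.356, -1.374, 0.055, 1.261)

Iteration 1:
  x_1 = (11 - (1)·0.000 - (-4)·0.000 - (-2)·0.000) / (-8) = -1.375
  x_2 = (-11 - (2)·0.000 - (3)·0.000 - (1)·0.000) / (9) = -1.222
  x_3 = (8 - (-4)·0.000 - (-3)·0.000 - (-1)·0.000) / (10) = 0.800
  x_4 = (12 - (-2)·0.000 - (-1)·0.000 - (-1)·0.000) / (7) = 1.714
Iteration 2:
  x_1 = (11 - (1)·-1.222 - (-4)·0.800 - (-2)·1.714) / (-8) = -2.356
  x_2 = (-11 - (2)·-1.375 - (3)·0.800 - (1)·1.714) / (9) = -1.374
  x_3 = (8 - (-4)·-1.375 - (-3)·-1.222 - (-1)·1.714) / (10) = 0.055
  x_4 = (12 - (-2)·-1.375 - (-1)·-1.222 - (-1)·0.800) / (7) = 1.261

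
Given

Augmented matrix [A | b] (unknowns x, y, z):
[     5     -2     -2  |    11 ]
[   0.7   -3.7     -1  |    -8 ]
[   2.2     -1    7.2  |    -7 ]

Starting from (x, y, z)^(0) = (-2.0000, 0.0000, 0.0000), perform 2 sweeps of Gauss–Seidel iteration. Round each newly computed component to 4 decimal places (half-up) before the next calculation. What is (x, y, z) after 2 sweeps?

Iteration 1:
  x = (11 - (-2)·0.0000 - (-2)·0.0000) / (5) = 2.2000
  y = (-8 - (0.7)·2.2000 - (-1)·0.0000) / (-3.7) = 2.5784
  z = (-7 - (2.2)·2.2000 - (-1)·2.5784) / (7.2) = -1.2863
Iteration 2:
  x = (11 - (-2)·2.5784 - (-2)·-1.2863) / (5) = 2.7168
  y = (-8 - (0.7)·2.7168 - (-1)·-1.2863) / (-3.7) = 3.0238
  z = (-7 - (2.2)·2.7168 - (-1)·3.0238) / (7.2) = -1.3824

(2.7168, 3.0238, -1.3824)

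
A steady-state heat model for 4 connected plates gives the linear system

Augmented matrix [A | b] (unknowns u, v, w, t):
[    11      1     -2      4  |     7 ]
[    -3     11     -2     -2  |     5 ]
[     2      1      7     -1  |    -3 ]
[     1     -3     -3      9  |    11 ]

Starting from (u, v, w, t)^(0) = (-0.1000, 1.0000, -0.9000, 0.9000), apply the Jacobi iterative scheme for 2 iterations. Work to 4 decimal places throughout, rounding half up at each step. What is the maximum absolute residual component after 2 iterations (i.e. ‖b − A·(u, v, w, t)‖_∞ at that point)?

0.8545

Iteration 1:
  u = (7 - (1)·1.0000 - (-2)·-0.9000 - (4)·0.9000) / (11) = 0.0545
  v = (5 - (-3)·-0.1000 - (-2)·-0.9000 - (-2)·0.9000) / (11) = 0.4273
  w = (-3 - (2)·-0.1000 - (1)·1.0000 - (-1)·0.9000) / (7) = -0.4143
  t = (11 - (1)·-0.1000 - (-3)·1.0000 - (-3)·-0.9000) / (9) = 1.2667
Iteration 2:
  u = (7 - (1)·0.4273 - (-2)·-0.4143 - (4)·1.2667) / (11) = 0.0616
  v = (5 - (-3)·0.0545 - (-2)·-0.4143 - (-2)·1.2667) / (11) = 0.6244
  w = (-3 - (2)·0.0545 - (1)·0.4273 - (-1)·1.2667) / (7) = -0.3242
  t = (11 - (1)·0.0545 - (-3)·0.4273 - (-3)·-0.4143) / (9) = 1.2205
Residual b − A·x = (0.1676, 0.1090, -0.2577, 0.8545); ∞-norm = 0.8545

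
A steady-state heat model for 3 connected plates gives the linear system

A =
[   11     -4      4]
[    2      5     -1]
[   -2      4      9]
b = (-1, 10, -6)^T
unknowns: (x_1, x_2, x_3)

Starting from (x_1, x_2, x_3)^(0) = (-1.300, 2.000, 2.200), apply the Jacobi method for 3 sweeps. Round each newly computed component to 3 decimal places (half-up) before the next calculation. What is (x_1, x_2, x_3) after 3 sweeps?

Iteration 1:
  x_1 = (-1 - (-4)·2.000 - (4)·2.200) / (11) = -0.164
  x_2 = (10 - (2)·-1.300 - (-1)·2.200) / (5) = 2.960
  x_3 = (-6 - (-2)·-1.300 - (4)·2.000) / (9) = -1.844
Iteration 2:
  x_1 = (-1 - (-4)·2.960 - (4)·-1.844) / (11) = 1.656
  x_2 = (10 - (2)·-0.164 - (-1)·-1.844) / (5) = 1.697
  x_3 = (-6 - (-2)·-0.164 - (4)·2.960) / (9) = -2.019
Iteration 3:
  x_1 = (-1 - (-4)·1.697 - (4)·-2.019) / (11) = 1.260
  x_2 = (10 - (2)·1.656 - (-1)·-2.019) / (5) = 0.934
  x_3 = (-6 - (-2)·1.656 - (4)·1.697) / (9) = -1.053

(1.260, 0.934, -1.053)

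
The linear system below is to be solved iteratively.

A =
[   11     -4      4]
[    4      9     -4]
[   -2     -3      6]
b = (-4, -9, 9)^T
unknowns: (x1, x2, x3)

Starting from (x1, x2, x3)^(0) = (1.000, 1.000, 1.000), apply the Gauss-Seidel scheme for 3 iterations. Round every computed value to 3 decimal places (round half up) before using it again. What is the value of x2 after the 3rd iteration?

Iteration 1:
  x1 = (-4 - (-4)·1.000 - (4)·1.000) / (11) = -0.364
  x2 = (-9 - (4)·-0.364 - (-4)·1.000) / (9) = -0.394
  x3 = (9 - (-2)·-0.364 - (-3)·-0.394) / (6) = 1.182
Iteration 2:
  x1 = (-4 - (-4)·-0.394 - (4)·1.182) / (11) = -0.937
  x2 = (-9 - (4)·-0.937 - (-4)·1.182) / (9) = -0.058
  x3 = (9 - (-2)·-0.937 - (-3)·-0.058) / (6) = 1.159
Iteration 3:
  x1 = (-4 - (-4)·-0.058 - (4)·1.159) / (11) = -0.806
  x2 = (-9 - (4)·-0.806 - (-4)·1.159) / (9) = -0.127
  x3 = (9 - (-2)·-0.806 - (-3)·-0.127) / (6) = 1.168

-0.127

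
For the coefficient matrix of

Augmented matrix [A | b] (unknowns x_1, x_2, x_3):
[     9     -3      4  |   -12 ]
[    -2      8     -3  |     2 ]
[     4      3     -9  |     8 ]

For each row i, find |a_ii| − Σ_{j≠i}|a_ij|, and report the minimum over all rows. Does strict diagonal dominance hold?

2

row 1: |9| − (3+4) = 2
row 2: |8| − (2+3) = 3
row 3: |-9| − (4+3) = 2
minimum over rows = 2 → strictly diagonally dominant (convergence guaranteed)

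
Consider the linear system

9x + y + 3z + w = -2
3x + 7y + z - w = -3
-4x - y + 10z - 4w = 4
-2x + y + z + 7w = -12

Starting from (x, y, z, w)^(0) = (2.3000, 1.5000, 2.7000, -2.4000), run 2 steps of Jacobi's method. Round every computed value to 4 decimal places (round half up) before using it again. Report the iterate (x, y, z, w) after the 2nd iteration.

(0.0300, -0.3001, -0.8860, -1.7731)

Iteration 1:
  x = (-2 - (1)·1.5000 - (3)·2.7000 - (1)·-2.4000) / (9) = -1.0222
  y = (-3 - (3)·2.3000 - (1)·2.7000 - (-1)·-2.4000) / (7) = -2.1429
  z = (4 - (-4)·2.3000 - (-1)·1.5000 - (-4)·-2.4000) / (10) = 0.5100
  w = (-12 - (-2)·2.3000 - (1)·1.5000 - (1)·2.7000) / (7) = -1.6571
Iteration 2:
  x = (-2 - (1)·-2.1429 - (3)·0.5100 - (1)·-1.6571) / (9) = 0.0300
  y = (-3 - (3)·-1.0222 - (1)·0.5100 - (-1)·-1.6571) / (7) = -0.3001
  z = (4 - (-4)·-1.0222 - (-1)·-2.1429 - (-4)·-1.6571) / (10) = -0.8860
  w = (-12 - (-2)·-1.0222 - (1)·-2.1429 - (1)·0.5100) / (7) = -1.7731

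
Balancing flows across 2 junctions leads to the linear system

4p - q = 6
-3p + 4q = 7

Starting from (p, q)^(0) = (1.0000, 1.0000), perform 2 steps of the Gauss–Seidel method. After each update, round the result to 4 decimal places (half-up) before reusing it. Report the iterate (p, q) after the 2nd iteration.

(2.2656, 3.4492)

Iteration 1:
  p = (6 - (-1)·1.0000) / (4) = 1.7500
  q = (7 - (-3)·1.7500) / (4) = 3.0625
Iteration 2:
  p = (6 - (-1)·3.0625) / (4) = 2.2656
  q = (7 - (-3)·2.2656) / (4) = 3.4492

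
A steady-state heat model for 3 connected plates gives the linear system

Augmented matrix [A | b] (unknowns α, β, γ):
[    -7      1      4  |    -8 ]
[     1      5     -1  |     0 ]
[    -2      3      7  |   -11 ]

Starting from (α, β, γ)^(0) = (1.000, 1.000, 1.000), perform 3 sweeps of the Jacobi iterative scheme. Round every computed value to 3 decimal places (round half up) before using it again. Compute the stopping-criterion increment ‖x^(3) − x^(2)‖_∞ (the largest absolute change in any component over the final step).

Iteration 1:
  α = (-8 - (1)·1.000 - (4)·1.000) / (-7) = 1.857
  β = (0 - (1)·1.000 - (-1)·1.000) / (5) = 0.000
  γ = (-11 - (-2)·1.000 - (3)·1.000) / (7) = -1.714
Iteration 2:
  α = (-8 - (1)·0.000 - (4)·-1.714) / (-7) = 0.163
  β = (0 - (1)·1.857 - (-1)·-1.714) / (5) = -0.714
  γ = (-11 - (-2)·1.857 - (3)·0.000) / (7) = -1.041
Iteration 3:
  α = (-8 - (1)·-0.714 - (4)·-1.041) / (-7) = 0.446
  β = (0 - (1)·0.163 - (-1)·-1.041) / (5) = -0.241
  γ = (-11 - (-2)·0.163 - (3)·-0.714) / (7) = -1.219
Change: (0.283, 0.473, -0.178) → max |·| = 0.473

0.473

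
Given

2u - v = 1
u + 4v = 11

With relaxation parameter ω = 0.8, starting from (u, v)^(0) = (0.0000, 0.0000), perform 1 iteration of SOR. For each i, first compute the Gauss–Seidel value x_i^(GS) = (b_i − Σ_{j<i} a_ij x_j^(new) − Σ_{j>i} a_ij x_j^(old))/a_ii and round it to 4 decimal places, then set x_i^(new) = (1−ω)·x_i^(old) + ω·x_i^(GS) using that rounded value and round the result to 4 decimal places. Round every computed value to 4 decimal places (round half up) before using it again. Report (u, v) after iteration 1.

Iteration 1:
  u: GS value = (1 - (-1)·0.0000) / (2) = 0.5000;  u ← (1−ω)·0.0000 + ω·0.5000 = 0.4000
  v: GS value = (11 - (1)·0.4000) / (4) = 2.6500;  v ← (1−ω)·0.0000 + ω·2.6500 = 2.1200

(0.4000, 2.1200)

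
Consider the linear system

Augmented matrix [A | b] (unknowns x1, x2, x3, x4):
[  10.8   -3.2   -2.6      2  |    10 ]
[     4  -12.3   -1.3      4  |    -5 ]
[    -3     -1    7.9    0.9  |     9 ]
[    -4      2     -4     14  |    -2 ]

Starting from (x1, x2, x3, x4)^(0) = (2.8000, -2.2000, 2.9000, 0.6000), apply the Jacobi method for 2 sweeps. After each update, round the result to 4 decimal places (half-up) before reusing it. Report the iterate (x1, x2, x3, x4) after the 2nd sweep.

(1.3966, 1.0758, 1.4138, 0.4611)

Iteration 1:
  x1 = (10 - (-3.2)·-2.2000 - (-2.6)·2.9000 - (2)·0.6000) / (10.8) = 0.8611
  x2 = (-5 - (4)·2.8000 - (-1.3)·2.9000 - (4)·0.6000) / (-12.3) = 1.2057
  x3 = (9 - (-3)·2.8000 - (-1)·-2.2000 - (0.9)·0.6000) / (7.9) = 1.8557
  x4 = (-2 - (-4)·2.8000 - (2)·-2.2000 - (-4)·2.9000) / (14) = 1.8000
Iteration 2:
  x1 = (10 - (-3.2)·1.2057 - (-2.6)·1.8557 - (2)·1.8000) / (10.8) = 1.3966
  x2 = (-5 - (4)·0.8611 - (-1.3)·1.8557 - (4)·1.8000) / (-12.3) = 1.0758
  x3 = (9 - (-3)·0.8611 - (-1)·1.2057 - (0.9)·1.8000) / (7.9) = 1.4138
  x4 = (-2 - (-4)·0.8611 - (2)·1.2057 - (-4)·1.8557) / (14) = 0.4611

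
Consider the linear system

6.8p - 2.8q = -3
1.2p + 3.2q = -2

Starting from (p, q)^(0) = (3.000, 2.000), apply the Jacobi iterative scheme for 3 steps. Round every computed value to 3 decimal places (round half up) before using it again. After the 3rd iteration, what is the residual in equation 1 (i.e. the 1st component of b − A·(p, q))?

1.618

Iteration 1:
  p = (-3 - (-2.8)·2.000) / (6.8) = 0.382
  q = (-2 - (1.2)·3.000) / (3.2) = -1.750
Iteration 2:
  p = (-3 - (-2.8)·-1.750) / (6.8) = -1.162
  q = (-2 - (1.2)·0.382) / (3.2) = -0.768
Iteration 3:
  p = (-3 - (-2.8)·-0.768) / (6.8) = -0.757
  q = (-2 - (1.2)·-1.162) / (3.2) = -0.189
Residual b − A·x = (1.618, -0.487)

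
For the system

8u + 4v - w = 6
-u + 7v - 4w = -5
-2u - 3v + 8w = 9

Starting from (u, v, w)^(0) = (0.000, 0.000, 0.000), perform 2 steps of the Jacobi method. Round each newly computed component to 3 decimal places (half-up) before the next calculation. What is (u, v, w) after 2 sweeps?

(1.248, 0.036, 1.045)

Iteration 1:
  u = (6 - (4)·0.000 - (-1)·0.000) / (8) = 0.750
  v = (-5 - (-1)·0.000 - (-4)·0.000) / (7) = -0.714
  w = (9 - (-2)·0.000 - (-3)·0.000) / (8) = 1.125
Iteration 2:
  u = (6 - (4)·-0.714 - (-1)·1.125) / (8) = 1.248
  v = (-5 - (-1)·0.750 - (-4)·1.125) / (7) = 0.036
  w = (9 - (-2)·0.750 - (-3)·-0.714) / (8) = 1.045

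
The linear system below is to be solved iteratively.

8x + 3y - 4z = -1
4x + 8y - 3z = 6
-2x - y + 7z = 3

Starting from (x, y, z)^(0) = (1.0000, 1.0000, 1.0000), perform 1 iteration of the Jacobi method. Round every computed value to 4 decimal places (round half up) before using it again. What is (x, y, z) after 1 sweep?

(0.0000, 0.6250, 0.8571)

Iteration 1:
  x = (-1 - (3)·1.0000 - (-4)·1.0000) / (8) = 0.0000
  y = (6 - (4)·1.0000 - (-3)·1.0000) / (8) = 0.6250
  z = (3 - (-2)·1.0000 - (-1)·1.0000) / (7) = 0.8571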